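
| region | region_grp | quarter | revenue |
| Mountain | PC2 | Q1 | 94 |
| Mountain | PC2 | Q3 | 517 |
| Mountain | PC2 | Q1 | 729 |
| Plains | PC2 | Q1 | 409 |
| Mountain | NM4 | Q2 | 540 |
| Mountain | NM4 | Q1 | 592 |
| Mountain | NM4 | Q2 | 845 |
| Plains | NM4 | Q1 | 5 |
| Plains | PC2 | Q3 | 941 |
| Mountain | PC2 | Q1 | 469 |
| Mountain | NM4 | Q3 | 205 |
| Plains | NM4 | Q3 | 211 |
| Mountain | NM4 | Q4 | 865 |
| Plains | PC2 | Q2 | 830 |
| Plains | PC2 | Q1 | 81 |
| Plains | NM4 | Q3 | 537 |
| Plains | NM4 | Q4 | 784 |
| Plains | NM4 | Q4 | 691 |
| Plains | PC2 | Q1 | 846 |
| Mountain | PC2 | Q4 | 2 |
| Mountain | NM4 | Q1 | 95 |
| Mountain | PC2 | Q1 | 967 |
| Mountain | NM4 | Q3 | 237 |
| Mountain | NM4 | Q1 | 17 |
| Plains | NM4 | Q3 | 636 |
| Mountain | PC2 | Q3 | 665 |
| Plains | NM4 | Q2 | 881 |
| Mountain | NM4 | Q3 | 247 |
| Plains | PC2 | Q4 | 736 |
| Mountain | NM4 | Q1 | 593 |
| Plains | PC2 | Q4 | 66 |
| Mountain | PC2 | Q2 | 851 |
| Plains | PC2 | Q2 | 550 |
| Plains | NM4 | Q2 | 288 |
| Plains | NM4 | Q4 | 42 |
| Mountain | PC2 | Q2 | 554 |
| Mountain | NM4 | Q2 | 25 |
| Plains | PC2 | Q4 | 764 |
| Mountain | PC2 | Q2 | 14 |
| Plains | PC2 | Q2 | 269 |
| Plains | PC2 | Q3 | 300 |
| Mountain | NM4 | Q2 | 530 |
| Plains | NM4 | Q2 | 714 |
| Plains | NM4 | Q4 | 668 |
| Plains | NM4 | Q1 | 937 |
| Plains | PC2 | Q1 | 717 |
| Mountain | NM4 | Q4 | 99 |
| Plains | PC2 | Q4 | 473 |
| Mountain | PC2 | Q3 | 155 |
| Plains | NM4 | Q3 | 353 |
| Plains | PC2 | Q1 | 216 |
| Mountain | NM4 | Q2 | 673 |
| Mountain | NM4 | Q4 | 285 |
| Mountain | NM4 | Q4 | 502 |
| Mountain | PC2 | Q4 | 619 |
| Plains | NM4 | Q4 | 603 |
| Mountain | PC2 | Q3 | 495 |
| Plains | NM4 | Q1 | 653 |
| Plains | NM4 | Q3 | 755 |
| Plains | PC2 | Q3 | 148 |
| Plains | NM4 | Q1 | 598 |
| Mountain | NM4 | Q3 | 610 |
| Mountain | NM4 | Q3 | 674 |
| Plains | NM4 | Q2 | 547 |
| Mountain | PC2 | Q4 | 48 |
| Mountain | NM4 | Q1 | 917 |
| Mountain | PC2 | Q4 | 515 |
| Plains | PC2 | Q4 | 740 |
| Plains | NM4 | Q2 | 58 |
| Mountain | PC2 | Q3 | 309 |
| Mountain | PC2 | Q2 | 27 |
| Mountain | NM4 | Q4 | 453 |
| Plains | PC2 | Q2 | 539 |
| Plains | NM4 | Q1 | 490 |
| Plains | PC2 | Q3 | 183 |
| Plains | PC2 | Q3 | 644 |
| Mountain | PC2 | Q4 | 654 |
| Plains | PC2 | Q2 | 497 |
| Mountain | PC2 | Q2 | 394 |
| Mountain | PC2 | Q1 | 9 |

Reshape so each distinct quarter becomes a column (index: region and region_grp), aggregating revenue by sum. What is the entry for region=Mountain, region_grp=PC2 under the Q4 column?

1838

Rows with region=Mountain, region_grp=PC2 and quarter=Q4: revenue values are 2, 619, 48, 515, 654.
2 + 619 + 48 + 515 + 654 = 1838.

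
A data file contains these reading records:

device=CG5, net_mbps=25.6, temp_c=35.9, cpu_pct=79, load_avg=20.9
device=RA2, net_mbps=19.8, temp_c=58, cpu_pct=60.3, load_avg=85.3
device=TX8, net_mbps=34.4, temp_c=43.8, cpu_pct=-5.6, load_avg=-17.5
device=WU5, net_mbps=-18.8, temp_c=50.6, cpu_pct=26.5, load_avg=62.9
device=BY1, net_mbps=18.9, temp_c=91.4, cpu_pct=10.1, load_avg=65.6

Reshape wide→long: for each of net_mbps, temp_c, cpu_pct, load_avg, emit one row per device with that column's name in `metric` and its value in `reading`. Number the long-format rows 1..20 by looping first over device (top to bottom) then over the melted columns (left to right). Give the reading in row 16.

20 rows total (5 × 4). Row 16: index ⌊(16-1)/4⌋ = 3 into device → WU5; (16-1) mod 4 = 3 into the melted columns → load_avg.
So row 16 is (WU5, load_avg, 62.9); reading = 62.9.

62.9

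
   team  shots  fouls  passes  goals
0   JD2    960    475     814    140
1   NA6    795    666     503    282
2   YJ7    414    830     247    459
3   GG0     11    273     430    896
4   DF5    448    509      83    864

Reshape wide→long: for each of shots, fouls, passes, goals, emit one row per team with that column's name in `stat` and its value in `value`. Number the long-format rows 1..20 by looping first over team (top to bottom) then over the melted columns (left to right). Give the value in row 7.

503

20 rows total (5 × 4). Row 7: index ⌊(7-1)/4⌋ = 1 into team → NA6; (7-1) mod 4 = 2 into the melted columns → passes.
So row 7 is (NA6, passes, 503); value = 503.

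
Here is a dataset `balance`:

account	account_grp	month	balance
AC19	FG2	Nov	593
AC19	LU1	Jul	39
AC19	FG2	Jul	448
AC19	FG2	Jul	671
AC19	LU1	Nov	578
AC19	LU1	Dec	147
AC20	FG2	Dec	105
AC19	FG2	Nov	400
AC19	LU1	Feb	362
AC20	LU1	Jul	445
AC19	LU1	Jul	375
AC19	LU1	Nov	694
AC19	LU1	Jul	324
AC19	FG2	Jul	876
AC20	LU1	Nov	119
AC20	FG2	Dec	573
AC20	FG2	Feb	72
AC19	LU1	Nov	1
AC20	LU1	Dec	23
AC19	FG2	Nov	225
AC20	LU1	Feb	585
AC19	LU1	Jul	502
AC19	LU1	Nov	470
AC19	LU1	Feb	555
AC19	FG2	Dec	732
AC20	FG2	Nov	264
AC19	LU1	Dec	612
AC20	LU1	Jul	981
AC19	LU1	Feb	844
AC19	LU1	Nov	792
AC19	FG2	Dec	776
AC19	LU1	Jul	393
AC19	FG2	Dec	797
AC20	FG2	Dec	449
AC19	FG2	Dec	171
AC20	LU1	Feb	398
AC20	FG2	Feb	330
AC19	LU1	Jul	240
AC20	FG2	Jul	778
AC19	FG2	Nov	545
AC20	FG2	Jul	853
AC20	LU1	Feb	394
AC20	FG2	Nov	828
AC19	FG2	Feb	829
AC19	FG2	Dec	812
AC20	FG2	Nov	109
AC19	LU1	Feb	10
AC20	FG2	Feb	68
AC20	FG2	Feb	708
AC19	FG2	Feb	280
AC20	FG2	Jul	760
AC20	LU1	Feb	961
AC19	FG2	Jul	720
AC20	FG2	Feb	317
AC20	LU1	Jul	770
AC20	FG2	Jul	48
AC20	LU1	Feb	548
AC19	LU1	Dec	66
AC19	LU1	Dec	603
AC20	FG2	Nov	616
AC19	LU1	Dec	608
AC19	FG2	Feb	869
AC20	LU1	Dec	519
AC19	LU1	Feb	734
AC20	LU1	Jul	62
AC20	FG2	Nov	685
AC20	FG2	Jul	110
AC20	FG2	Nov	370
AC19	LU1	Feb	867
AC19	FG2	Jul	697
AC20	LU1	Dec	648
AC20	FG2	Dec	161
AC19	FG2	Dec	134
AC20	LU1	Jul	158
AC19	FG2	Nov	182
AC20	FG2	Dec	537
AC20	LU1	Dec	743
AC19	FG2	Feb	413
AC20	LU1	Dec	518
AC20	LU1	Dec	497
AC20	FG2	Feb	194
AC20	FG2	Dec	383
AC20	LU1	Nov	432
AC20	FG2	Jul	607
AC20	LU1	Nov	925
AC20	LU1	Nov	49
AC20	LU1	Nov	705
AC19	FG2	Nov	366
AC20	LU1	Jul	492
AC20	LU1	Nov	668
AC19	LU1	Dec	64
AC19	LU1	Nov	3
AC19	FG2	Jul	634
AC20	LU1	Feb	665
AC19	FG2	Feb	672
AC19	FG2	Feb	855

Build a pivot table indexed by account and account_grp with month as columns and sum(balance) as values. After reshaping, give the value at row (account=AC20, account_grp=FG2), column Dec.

Rows with account=AC20, account_grp=FG2 and month=Dec: balance values are 105, 573, 449, 161, 537, 383.
105 + 573 + 449 + 161 + 537 + 383 = 2208.

2208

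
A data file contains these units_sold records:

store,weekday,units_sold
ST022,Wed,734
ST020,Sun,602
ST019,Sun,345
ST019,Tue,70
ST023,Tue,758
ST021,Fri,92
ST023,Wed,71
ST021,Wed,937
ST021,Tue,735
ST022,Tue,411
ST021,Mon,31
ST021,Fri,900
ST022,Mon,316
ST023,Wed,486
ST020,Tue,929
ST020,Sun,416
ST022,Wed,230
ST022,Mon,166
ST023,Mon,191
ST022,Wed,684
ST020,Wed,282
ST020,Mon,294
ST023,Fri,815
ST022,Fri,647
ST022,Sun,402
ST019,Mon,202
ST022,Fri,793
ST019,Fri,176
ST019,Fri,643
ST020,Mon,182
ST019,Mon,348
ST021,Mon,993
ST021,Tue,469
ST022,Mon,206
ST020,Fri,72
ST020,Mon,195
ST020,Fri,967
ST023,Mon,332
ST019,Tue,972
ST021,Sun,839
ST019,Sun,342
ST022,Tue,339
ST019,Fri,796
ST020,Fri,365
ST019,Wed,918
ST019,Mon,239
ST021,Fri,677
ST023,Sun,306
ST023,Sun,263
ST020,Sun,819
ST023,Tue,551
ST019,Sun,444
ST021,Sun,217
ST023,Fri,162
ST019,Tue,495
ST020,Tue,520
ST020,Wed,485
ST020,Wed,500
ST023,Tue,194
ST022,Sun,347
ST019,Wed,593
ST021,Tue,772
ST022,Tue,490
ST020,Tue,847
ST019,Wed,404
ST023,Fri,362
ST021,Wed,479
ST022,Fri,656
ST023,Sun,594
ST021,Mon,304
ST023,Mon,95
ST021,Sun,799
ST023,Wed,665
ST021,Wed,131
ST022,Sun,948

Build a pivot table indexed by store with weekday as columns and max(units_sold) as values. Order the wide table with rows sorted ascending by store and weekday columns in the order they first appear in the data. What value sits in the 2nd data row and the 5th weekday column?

294

With rows sorted ascending by store, row 2 is store=ST020. weekday columns in first-appearance order: Wed, Sun, Tue, Fri, Mon; column 5 is Mon.
Long rows with store=ST020, weekday=Mon: max(294, 182, 195) = 294.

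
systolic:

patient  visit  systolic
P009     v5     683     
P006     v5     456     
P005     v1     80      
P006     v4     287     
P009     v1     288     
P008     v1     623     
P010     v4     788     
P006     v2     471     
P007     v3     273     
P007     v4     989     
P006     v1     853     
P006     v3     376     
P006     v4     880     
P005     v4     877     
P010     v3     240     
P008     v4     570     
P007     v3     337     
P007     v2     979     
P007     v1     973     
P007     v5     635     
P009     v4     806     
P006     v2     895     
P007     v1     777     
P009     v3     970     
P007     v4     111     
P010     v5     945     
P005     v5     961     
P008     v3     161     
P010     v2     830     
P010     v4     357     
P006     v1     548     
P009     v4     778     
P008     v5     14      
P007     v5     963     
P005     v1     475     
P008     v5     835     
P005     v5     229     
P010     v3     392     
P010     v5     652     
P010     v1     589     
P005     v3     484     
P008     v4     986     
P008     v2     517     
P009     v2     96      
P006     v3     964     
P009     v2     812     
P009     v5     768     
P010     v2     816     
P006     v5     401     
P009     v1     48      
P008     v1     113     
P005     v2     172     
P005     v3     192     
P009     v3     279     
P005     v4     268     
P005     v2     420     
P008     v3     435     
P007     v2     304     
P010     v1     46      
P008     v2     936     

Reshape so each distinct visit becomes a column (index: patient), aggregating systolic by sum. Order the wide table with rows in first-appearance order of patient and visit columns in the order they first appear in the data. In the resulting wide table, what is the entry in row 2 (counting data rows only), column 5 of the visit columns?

1340

With rows in first-appearance order of patient, row 2 is patient=P006. visit columns in first-appearance order: v5, v1, v4, v2, v3; column 5 is v3.
Long rows with patient=P006, visit=v3: 376 + 964 = 1340.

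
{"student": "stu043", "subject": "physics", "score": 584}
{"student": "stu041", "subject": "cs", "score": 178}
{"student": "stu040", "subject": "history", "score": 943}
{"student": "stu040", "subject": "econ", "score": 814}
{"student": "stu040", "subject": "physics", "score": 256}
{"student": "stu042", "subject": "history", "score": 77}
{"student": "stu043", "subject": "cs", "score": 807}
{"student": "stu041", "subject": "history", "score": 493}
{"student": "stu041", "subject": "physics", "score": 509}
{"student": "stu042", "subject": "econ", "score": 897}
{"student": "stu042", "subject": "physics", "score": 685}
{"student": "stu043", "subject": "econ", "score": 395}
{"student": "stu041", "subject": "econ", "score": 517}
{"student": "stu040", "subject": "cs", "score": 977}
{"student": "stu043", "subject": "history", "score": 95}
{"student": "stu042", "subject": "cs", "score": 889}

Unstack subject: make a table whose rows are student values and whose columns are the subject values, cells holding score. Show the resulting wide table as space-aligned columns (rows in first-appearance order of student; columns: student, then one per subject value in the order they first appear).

Columns: student plus the 4 distinct subject values (physics, cs, history, econ).
For example, row stu043 column physics takes score=584 from the long row (stu043, physics).

student  physics  cs   history  econ
stu043   584      807  95       395 
stu041   509      178  493      517 
stu040   256      977  943      814 
stu042   685      889  77       897 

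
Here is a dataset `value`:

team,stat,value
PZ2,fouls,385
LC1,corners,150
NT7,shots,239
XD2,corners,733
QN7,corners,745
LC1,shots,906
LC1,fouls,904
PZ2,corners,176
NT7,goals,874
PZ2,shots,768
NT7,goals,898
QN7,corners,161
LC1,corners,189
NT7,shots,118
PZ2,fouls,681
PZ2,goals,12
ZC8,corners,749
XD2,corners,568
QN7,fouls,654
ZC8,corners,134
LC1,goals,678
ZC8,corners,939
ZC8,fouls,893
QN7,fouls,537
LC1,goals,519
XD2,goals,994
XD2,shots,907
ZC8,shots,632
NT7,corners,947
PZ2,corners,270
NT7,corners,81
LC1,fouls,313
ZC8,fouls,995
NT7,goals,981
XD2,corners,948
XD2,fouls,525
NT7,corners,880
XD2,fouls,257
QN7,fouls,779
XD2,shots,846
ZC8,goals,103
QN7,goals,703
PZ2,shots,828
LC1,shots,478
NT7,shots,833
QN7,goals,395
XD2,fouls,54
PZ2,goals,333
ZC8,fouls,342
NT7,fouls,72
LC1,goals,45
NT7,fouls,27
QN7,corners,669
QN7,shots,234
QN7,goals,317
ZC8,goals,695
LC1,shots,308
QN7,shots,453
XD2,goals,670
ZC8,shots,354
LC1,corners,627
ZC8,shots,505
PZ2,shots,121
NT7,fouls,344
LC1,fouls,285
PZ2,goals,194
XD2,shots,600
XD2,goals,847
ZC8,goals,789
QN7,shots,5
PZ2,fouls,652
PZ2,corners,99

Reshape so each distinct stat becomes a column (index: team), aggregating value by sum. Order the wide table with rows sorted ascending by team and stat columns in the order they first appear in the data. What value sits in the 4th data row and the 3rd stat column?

692

With rows sorted ascending by team, row 4 is team=QN7. stat columns in first-appearance order: fouls, corners, shots, goals; column 3 is shots.
Long rows with team=QN7, stat=shots: 234 + 453 + 5 = 692.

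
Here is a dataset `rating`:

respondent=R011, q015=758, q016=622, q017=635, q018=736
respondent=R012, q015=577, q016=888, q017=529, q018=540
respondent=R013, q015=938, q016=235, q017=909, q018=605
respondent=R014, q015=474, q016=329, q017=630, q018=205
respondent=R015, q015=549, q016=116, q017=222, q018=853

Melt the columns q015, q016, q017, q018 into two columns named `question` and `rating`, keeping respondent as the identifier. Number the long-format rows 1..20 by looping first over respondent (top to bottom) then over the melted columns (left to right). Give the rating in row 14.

329

20 rows total (5 × 4). Row 14: index ⌊(14-1)/4⌋ = 3 into respondent → R014; (14-1) mod 4 = 1 into the melted columns → q016.
So row 14 is (R014, q016, 329); rating = 329.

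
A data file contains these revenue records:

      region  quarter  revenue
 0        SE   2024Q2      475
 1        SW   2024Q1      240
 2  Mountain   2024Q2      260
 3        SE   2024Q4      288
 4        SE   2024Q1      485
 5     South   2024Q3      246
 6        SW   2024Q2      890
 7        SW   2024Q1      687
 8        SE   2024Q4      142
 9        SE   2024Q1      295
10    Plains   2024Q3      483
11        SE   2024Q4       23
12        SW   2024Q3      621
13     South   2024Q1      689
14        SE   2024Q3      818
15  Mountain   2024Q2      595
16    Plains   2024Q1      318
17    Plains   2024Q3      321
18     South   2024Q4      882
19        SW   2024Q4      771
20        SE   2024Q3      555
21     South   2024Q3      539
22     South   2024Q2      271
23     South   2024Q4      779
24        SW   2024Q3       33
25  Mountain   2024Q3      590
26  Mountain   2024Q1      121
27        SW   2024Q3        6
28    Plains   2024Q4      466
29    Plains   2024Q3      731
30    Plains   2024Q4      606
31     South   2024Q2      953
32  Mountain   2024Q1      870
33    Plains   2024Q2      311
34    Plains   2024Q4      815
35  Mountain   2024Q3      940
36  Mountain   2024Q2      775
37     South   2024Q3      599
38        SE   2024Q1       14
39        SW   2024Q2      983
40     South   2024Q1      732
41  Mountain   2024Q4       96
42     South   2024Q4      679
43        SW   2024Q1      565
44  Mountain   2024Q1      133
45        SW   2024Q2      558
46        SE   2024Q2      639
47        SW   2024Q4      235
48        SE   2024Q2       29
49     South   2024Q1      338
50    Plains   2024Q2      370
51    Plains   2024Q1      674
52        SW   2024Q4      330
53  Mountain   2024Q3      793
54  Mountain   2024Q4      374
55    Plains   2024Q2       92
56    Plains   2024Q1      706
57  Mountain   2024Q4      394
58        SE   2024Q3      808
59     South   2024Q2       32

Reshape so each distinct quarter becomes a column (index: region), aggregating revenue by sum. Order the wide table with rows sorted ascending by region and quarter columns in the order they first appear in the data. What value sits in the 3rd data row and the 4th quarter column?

2181

With rows sorted ascending by region, row 3 is region=SE. quarter columns in first-appearance order: 2024Q2, 2024Q1, 2024Q4, 2024Q3; column 4 is 2024Q3.
Long rows with region=SE, quarter=2024Q3: 818 + 555 + 808 = 2181.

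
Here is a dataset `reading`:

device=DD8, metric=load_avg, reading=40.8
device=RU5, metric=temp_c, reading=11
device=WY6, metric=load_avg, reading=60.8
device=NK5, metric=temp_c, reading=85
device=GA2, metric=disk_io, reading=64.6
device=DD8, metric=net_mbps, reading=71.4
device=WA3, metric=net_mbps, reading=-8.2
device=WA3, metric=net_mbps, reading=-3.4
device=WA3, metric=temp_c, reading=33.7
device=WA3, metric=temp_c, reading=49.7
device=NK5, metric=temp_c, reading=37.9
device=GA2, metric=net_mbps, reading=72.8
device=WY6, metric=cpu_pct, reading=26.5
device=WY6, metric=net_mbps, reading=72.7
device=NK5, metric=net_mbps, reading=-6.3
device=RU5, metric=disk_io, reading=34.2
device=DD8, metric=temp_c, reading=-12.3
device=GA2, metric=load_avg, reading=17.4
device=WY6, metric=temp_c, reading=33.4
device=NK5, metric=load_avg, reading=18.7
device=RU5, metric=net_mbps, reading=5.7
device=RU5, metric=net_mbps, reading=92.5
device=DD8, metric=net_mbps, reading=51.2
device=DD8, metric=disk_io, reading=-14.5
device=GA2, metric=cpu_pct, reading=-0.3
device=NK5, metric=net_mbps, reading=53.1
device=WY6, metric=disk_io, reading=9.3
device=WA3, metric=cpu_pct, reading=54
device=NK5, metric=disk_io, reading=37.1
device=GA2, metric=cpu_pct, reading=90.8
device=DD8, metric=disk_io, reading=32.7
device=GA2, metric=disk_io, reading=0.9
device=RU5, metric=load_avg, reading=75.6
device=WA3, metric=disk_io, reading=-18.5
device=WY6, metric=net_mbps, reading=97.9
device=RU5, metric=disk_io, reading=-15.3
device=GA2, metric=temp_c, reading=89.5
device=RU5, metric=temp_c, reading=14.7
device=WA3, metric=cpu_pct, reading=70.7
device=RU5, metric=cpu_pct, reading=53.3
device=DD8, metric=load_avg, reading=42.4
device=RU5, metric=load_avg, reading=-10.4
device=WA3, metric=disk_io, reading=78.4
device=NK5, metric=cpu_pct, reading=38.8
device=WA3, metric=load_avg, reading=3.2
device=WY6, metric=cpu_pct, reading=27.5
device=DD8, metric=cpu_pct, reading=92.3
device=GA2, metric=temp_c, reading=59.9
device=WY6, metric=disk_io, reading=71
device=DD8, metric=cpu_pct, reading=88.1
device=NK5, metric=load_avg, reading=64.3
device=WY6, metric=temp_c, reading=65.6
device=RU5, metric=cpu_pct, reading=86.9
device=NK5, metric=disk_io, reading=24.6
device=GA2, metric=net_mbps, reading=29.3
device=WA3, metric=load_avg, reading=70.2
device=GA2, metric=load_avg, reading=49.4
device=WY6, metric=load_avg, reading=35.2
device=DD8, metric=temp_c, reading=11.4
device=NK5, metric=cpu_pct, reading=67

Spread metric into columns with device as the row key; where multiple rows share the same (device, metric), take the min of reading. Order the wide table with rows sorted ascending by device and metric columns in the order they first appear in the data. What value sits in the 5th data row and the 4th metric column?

With rows sorted ascending by device, row 5 is device=WA3. metric columns in first-appearance order: load_avg, temp_c, disk_io, net_mbps, cpu_pct; column 4 is net_mbps.
Long rows with device=WA3, metric=net_mbps: min(-8.2, -3.4) = -8.2.

-8.2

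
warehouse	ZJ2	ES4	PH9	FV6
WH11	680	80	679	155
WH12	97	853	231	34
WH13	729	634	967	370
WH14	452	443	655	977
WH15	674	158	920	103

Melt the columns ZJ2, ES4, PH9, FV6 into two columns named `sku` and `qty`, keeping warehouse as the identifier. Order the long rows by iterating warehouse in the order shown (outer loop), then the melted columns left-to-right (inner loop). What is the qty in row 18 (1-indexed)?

158

20 rows total (5 × 4). Row 18: index ⌊(18-1)/4⌋ = 4 into warehouse → WH15; (18-1) mod 4 = 1 into the melted columns → ES4.
So row 18 is (WH15, ES4, 158); qty = 158.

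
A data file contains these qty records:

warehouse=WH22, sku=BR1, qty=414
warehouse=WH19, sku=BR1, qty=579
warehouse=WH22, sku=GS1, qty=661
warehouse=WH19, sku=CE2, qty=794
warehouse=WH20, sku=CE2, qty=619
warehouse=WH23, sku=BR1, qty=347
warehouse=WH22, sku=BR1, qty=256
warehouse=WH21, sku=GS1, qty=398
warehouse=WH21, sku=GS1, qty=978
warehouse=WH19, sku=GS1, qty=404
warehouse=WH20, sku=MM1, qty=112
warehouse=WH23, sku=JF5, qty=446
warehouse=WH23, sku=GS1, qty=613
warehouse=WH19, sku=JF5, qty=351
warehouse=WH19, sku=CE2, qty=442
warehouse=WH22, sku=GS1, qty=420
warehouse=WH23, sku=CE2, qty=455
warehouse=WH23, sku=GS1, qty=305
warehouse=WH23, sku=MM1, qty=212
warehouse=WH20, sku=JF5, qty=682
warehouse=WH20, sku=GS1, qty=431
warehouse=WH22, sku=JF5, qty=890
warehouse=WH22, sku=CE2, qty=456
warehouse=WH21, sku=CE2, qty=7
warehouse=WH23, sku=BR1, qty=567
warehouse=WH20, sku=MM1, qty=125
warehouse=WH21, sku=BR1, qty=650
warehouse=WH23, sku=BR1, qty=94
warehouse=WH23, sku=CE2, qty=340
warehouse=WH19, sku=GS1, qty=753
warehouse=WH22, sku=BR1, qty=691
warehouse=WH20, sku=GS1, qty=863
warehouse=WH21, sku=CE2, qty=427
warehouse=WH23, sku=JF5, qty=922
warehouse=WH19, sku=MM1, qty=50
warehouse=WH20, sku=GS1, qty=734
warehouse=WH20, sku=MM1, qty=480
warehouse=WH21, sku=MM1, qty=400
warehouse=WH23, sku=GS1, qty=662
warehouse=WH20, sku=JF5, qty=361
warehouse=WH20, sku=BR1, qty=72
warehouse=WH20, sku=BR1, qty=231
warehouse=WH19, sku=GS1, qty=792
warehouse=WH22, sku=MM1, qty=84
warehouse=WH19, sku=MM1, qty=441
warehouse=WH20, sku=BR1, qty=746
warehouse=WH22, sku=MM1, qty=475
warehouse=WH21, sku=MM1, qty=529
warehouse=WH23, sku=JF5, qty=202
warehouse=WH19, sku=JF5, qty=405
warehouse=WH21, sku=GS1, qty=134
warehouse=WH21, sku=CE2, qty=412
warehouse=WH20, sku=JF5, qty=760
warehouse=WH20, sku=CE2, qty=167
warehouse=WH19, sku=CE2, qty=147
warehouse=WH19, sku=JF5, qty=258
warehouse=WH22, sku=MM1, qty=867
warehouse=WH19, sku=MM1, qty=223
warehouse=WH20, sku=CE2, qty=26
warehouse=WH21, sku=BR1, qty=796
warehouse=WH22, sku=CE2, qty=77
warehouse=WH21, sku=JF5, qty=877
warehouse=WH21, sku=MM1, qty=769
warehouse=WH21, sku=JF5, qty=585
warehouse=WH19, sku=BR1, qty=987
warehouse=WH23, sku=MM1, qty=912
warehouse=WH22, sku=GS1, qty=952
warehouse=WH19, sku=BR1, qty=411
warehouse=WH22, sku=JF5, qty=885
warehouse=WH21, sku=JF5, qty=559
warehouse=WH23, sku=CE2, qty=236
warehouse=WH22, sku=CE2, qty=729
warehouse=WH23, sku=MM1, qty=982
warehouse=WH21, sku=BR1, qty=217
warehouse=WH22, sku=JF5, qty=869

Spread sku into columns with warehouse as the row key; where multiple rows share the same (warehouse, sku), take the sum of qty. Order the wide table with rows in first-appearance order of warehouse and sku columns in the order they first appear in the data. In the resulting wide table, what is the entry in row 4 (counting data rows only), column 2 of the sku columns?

1580

With rows in first-appearance order of warehouse, row 4 is warehouse=WH23. sku columns in first-appearance order: BR1, GS1, CE2, MM1, JF5; column 2 is GS1.
Long rows with warehouse=WH23, sku=GS1: 613 + 305 + 662 = 1580.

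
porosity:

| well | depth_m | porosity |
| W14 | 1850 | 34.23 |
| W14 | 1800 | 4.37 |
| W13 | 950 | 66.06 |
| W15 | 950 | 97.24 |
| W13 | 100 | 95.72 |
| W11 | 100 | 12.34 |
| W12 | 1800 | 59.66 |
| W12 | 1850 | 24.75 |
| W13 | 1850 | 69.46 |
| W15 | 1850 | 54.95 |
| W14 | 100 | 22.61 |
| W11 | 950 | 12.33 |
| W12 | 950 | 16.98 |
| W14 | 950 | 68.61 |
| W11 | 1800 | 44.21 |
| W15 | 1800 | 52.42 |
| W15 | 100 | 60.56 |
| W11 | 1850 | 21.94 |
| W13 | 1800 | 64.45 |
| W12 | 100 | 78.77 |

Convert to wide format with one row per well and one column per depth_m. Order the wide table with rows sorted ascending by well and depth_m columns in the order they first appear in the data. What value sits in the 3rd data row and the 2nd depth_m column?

With rows sorted ascending by well, row 3 is well=W13. depth_m columns in first-appearance order: 1850, 1800, 950, 100; column 2 is 1800.
Long rows with well=W13, depth_m=1800: porosity = 64.45.

64.45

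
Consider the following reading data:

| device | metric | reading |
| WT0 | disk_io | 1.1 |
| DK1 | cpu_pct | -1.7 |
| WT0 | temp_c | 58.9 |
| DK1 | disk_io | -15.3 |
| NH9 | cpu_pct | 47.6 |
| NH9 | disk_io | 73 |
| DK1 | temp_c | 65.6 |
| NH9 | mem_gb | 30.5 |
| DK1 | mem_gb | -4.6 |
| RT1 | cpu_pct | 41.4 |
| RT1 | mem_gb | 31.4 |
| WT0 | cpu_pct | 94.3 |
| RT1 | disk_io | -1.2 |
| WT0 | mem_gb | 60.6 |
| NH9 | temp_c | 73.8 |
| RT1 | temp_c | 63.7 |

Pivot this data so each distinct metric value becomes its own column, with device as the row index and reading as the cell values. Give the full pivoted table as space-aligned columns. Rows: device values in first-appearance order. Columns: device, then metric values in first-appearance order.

Columns: device plus the 4 distinct metric values (disk_io, cpu_pct, temp_c, mem_gb).
For example, row WT0 column disk_io takes reading=1.1 from the long row (WT0, disk_io).

device  disk_io  cpu_pct  temp_c  mem_gb
WT0     1.1      94.3     58.9    60.6  
DK1     -15.3    -1.7     65.6    -4.6  
NH9     73       47.6     73.8    30.5  
RT1     -1.2     41.4     63.7    31.4  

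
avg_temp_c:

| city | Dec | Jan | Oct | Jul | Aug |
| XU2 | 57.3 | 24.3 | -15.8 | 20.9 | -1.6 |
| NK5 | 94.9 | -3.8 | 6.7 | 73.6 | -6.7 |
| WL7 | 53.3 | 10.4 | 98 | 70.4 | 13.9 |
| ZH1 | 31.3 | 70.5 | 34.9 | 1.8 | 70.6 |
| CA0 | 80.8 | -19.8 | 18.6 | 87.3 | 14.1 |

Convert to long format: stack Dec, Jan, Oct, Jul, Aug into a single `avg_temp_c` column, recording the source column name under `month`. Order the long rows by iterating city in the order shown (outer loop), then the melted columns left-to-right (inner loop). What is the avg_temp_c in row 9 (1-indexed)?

73.6

25 rows total (5 × 5). Row 9: index ⌊(9-1)/5⌋ = 1 into city → NK5; (9-1) mod 5 = 3 into the melted columns → Jul.
So row 9 is (NK5, Jul, 73.6); avg_temp_c = 73.6.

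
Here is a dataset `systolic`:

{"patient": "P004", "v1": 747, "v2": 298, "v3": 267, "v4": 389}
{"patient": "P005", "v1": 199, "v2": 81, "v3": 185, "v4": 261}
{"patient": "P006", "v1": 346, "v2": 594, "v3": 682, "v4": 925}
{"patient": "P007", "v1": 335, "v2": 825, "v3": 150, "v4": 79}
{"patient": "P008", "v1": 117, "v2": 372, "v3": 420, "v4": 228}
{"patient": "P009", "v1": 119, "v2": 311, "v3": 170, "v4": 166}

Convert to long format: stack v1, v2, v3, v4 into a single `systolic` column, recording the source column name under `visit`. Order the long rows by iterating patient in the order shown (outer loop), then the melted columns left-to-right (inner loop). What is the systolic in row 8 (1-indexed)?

24 rows total (6 × 4). Row 8: index ⌊(8-1)/4⌋ = 1 into patient → P005; (8-1) mod 4 = 3 into the melted columns → v4.
So row 8 is (P005, v4, 261); systolic = 261.

261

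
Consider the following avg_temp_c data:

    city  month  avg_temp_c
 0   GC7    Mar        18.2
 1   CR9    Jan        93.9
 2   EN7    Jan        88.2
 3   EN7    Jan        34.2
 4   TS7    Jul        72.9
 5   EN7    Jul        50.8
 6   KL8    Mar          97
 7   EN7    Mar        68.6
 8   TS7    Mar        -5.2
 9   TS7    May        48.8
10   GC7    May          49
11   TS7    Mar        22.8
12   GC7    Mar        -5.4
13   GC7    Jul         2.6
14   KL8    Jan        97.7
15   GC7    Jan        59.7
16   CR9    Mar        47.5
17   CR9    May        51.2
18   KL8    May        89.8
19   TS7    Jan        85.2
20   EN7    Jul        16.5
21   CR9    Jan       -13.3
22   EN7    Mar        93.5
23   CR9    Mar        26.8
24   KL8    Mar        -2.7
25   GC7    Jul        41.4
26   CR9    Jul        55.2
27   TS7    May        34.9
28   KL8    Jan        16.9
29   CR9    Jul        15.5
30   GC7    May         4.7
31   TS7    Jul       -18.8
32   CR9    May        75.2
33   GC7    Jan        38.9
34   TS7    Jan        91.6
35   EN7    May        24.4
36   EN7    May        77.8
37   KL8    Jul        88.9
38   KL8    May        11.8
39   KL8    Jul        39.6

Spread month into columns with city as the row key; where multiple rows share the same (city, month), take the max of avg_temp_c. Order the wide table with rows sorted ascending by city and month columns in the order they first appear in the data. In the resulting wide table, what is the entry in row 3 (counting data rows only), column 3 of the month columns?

With rows sorted ascending by city, row 3 is city=GC7. month columns in first-appearance order: Mar, Jan, Jul, May; column 3 is Jul.
Long rows with city=GC7, month=Jul: max(2.6, 41.4) = 41.4.

41.4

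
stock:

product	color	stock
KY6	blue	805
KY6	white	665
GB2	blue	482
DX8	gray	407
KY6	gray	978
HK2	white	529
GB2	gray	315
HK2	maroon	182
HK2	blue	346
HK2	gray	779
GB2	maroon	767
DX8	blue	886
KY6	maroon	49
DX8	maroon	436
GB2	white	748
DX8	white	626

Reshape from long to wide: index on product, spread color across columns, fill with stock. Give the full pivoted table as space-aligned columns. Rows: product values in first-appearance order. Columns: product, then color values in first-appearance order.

product  blue  white  gray  maroon
KY6      805   665    978   49    
GB2      482   748    315   767   
DX8      886   626    407   436   
HK2      346   529    779   182   

Columns: product plus the 4 distinct color values (blue, white, gray, maroon).
For example, row KY6 column blue takes stock=805 from the long row (KY6, blue).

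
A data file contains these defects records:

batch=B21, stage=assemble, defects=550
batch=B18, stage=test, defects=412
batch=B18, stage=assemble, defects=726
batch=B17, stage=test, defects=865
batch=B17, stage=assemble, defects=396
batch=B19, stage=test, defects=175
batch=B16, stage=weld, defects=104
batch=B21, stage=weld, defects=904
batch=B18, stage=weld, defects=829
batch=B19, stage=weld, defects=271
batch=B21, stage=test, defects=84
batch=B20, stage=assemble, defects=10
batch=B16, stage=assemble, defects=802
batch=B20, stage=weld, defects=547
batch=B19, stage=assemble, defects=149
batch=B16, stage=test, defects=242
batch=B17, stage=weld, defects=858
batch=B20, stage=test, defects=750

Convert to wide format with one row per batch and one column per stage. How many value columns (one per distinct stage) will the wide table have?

3 distinct stage values: assemble, test, weld.

3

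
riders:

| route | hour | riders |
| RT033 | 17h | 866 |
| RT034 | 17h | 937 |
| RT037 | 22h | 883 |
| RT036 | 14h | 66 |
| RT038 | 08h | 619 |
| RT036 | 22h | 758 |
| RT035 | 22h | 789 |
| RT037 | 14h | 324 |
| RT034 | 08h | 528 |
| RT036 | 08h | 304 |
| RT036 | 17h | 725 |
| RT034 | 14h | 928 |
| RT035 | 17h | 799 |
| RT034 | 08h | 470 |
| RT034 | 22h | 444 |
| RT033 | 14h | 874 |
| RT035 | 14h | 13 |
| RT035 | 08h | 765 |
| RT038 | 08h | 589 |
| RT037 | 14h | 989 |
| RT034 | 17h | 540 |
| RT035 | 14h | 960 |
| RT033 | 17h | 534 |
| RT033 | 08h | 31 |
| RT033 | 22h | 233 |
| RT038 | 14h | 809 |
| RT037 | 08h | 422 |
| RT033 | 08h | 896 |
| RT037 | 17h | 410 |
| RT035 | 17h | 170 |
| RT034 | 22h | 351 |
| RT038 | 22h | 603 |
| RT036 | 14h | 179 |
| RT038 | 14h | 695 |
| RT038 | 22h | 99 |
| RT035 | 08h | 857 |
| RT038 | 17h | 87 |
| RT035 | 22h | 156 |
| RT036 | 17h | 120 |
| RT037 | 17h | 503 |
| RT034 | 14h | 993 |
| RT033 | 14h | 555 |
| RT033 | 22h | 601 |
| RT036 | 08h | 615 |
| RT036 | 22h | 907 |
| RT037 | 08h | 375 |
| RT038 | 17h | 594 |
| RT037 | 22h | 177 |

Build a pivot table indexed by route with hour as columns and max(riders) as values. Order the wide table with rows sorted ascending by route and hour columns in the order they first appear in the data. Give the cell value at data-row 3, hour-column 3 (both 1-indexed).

With rows sorted ascending by route, row 3 is route=RT035. hour columns in first-appearance order: 17h, 22h, 14h, 08h; column 3 is 14h.
Long rows with route=RT035, hour=14h: max(13, 960) = 960.

960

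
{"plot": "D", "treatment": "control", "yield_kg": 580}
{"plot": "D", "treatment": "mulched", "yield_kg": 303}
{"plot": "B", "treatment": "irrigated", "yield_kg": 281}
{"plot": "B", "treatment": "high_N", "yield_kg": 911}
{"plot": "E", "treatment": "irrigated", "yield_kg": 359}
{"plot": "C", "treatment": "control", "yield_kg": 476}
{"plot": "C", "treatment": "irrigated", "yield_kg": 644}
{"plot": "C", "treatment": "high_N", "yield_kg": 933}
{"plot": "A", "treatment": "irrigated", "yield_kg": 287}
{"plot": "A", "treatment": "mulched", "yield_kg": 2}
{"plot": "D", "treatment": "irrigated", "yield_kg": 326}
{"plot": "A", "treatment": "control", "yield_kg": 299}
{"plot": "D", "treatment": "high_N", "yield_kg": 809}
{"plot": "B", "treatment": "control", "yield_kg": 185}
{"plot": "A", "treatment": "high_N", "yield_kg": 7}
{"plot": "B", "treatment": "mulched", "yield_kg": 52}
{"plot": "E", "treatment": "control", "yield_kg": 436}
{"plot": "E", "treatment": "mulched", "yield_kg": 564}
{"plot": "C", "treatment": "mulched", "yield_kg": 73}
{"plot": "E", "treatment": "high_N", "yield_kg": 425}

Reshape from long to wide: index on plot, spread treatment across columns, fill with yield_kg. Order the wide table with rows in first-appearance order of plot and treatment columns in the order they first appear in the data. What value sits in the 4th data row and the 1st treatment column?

476

With rows in first-appearance order of plot, row 4 is plot=C. treatment columns in first-appearance order: control, mulched, irrigated, high_N; column 1 is control.
Long rows with plot=C, treatment=control: yield_kg = 476.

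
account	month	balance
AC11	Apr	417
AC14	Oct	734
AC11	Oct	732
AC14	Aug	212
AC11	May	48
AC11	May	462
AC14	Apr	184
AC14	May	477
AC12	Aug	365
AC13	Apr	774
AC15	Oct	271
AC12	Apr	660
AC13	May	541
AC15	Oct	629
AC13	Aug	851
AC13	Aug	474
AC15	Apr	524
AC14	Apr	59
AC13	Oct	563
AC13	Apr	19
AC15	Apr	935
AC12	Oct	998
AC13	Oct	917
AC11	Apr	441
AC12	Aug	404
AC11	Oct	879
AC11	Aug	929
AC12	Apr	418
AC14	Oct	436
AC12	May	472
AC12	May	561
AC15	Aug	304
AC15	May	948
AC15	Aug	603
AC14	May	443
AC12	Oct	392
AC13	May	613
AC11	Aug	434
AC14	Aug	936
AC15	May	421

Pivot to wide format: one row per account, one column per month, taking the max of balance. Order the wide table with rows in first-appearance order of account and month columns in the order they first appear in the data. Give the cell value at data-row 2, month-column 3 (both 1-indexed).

With rows in first-appearance order of account, row 2 is account=AC14. month columns in first-appearance order: Apr, Oct, Aug, May; column 3 is Aug.
Long rows with account=AC14, month=Aug: max(212, 936) = 936.

936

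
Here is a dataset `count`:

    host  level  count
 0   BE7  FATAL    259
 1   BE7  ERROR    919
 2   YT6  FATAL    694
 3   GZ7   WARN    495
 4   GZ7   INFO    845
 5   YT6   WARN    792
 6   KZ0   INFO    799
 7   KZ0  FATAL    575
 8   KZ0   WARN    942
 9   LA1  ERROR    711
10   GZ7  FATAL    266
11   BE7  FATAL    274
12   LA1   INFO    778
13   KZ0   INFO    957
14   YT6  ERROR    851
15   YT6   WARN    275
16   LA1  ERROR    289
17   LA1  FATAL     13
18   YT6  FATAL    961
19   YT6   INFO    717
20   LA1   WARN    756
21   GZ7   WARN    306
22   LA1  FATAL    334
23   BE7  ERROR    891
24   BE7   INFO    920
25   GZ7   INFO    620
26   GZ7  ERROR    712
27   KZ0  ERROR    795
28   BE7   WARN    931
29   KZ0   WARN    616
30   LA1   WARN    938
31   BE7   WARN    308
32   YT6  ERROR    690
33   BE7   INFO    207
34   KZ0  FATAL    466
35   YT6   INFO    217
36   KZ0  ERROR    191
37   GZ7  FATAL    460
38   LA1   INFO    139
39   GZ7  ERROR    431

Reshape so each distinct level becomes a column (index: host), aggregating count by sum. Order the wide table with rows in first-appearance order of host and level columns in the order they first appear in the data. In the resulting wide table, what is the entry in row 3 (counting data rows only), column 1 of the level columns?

726

With rows in first-appearance order of host, row 3 is host=GZ7. level columns in first-appearance order: FATAL, ERROR, WARN, INFO; column 1 is FATAL.
Long rows with host=GZ7, level=FATAL: 266 + 460 = 726.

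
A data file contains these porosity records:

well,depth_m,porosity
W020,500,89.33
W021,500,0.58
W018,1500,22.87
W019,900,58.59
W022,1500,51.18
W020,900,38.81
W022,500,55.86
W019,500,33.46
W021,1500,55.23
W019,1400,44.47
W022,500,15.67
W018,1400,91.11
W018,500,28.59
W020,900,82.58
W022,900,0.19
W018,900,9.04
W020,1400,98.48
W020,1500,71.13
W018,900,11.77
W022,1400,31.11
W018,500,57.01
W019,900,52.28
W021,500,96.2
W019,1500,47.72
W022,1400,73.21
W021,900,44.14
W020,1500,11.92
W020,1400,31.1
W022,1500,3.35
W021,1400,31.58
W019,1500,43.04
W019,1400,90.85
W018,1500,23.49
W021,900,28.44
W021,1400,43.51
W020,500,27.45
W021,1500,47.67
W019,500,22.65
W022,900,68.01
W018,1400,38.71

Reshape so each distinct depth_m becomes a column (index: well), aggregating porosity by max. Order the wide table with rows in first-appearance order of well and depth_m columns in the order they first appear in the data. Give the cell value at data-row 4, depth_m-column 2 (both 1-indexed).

47.72

With rows in first-appearance order of well, row 4 is well=W019. depth_m columns in first-appearance order: 500, 1500, 900, 1400; column 2 is 1500.
Long rows with well=W019, depth_m=1500: max(47.72, 43.04) = 47.72.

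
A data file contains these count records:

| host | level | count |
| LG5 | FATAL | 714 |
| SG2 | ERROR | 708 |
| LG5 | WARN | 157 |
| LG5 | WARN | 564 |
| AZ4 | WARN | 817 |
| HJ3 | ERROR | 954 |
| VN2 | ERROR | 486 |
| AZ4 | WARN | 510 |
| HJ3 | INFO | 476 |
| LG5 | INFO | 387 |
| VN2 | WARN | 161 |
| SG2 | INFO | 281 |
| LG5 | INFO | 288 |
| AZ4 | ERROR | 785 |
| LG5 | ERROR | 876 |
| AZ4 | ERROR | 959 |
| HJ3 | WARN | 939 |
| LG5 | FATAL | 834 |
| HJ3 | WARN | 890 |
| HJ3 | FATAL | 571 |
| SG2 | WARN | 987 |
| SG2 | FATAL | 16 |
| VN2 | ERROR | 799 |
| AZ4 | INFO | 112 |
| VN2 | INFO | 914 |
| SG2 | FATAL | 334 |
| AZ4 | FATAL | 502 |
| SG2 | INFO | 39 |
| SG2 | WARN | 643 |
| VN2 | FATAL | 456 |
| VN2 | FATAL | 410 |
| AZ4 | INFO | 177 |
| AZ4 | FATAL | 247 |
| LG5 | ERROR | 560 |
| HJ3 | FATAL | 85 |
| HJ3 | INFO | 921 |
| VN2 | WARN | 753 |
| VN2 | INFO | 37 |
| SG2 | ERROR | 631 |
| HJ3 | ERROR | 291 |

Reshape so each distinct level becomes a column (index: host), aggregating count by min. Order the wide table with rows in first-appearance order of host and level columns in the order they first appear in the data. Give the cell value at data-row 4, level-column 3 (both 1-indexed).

With rows in first-appearance order of host, row 4 is host=HJ3. level columns in first-appearance order: FATAL, ERROR, WARN, INFO; column 3 is WARN.
Long rows with host=HJ3, level=WARN: min(939, 890) = 890.

890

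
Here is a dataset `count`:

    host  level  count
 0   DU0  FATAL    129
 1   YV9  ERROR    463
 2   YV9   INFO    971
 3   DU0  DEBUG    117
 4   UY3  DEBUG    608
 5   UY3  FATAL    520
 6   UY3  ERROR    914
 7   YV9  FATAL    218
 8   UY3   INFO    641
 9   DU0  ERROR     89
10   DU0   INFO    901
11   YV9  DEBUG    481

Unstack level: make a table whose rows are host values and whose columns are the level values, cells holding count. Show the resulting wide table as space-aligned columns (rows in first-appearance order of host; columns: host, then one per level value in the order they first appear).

host  FATAL  ERROR  INFO  DEBUG
DU0   129    89     901   117  
YV9   218    463    971   481  
UY3   520    914    641   608  

Columns: host plus the 4 distinct level values (FATAL, ERROR, INFO, DEBUG).
For example, row DU0 column FATAL takes count=129 from the long row (DU0, FATAL).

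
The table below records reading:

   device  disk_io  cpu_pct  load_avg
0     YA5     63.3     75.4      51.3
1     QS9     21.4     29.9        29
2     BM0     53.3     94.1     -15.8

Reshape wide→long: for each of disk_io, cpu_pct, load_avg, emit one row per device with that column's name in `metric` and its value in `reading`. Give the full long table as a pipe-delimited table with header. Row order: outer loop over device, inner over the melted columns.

Each (device, column) pair becomes one row: 3 × 3 = 9 rows.
For example, (YA5, disk_io) → reading=63.3.

| device | metric | reading |
| YA5 | disk_io | 63.3 |
| YA5 | cpu_pct | 75.4 |
| YA5 | load_avg | 51.3 |
| QS9 | disk_io | 21.4 |
| QS9 | cpu_pct | 29.9 |
| QS9 | load_avg | 29 |
| BM0 | disk_io | 53.3 |
| BM0 | cpu_pct | 94.1 |
| BM0 | load_avg | -15.8 |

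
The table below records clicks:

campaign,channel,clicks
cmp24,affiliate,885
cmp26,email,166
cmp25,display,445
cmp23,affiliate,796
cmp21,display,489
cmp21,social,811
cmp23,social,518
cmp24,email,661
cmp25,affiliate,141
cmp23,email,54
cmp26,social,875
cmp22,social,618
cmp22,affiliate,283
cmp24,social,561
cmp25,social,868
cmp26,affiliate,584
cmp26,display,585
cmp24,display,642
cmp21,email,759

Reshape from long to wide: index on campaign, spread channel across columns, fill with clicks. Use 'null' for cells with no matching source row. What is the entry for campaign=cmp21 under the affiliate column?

null

No long-format row has campaign=cmp21 and channel=affiliate, so the cell is null.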